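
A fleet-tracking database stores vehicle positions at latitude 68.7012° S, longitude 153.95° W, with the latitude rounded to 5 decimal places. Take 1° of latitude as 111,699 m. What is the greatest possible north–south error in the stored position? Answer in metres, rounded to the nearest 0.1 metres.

0.6 metres

Rounding to 5 decimal places leaves the latitude within ±5e-06° of the true value.
Along the meridian that is 5e-06° × 111699 m/° = 0.558495 m.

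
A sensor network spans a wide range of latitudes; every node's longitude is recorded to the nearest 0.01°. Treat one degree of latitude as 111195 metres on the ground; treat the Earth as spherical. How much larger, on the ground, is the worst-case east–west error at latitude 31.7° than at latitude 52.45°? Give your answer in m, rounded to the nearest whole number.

Rounding to 2 decimal places leaves the longitude within ±0.005° of the true value.
Error at 31.7° = 0.005° × 111195 × cos 31.7° ≈ 555.98 × 0.8508 = 473.03 m.
At 52.45°: 0.005° × 111195 × cos 52.45° = 0.005 × 111195 × 0.6095 ≈ 338.84 m.
Difference: 473.03 − 338.84 = 134.19 m.

134 m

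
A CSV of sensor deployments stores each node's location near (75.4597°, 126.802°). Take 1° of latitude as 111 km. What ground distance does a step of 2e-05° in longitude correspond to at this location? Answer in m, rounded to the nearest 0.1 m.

2e-05° of longitude at 75.4597° is 2e-05 × 111000 × cos 75.4597° ≈ 2e-05 × 27867.8 = 0.557355 m.

0.6 m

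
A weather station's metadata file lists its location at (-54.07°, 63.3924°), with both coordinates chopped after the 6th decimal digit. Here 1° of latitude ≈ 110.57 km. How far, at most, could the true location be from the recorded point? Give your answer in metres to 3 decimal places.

Truncating at 6 decimal places can drop up to a full unit in the last place, so each coordinate may be off by as much as 1e-06°.
North–south component: 1e-06° × 110570 = 0.11057 m.
East–west component at 54.07°: 1e-06° × 110570 × cos 54.07° ≈ 1e-06 × 64882.1 ≈ 0.0648821 m.
The two errors are perpendicular, so the maximum displacement is √(0.11057² + 0.0648821²) ≈ 0.128201 m.

0.128 metres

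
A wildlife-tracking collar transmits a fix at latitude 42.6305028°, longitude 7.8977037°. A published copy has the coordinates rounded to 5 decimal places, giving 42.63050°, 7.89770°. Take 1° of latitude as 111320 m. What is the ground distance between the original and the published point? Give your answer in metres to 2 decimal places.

0.43 metres

Δlat = 42.6305028 − 42.63050 = +0.0000028°; Δlon = 7.8977037 − 7.89770 = +0.0000037°.
N–S: 0.0000028° × 111320 m/° = 0.311696 m.
East–west at this latitude: 0.0000037° × 111320 × cos 42.6305° ≈ 0.0000037 × 81902.2 = 0.303038 m.
Distance: √(0.311696² + 0.303038²) ≈ 0.434726 m.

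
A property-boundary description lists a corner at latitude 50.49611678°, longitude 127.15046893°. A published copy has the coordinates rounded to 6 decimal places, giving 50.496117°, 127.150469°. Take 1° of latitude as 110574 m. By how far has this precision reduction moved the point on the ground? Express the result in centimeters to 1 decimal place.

2.5 centimeters

Δlat = 50.49611678 − 50.496117 = -0.00000022°; Δlon = 127.15046893 − 127.150469 = -0.00000007°.
North–south shift: -0.00000022 × 110574 = -0.0243263 m.
East–west at this latitude: -0.00000007° × 110574 × cos 50.4961° ≈ -0.00000007 × 70339.5 = -0.00492376 m.
Combined displacement = (0.0243263² + 0.00492376²)^½ ≈ 0.0248196 m.
That is 0.0248196 m = 2.482 cm.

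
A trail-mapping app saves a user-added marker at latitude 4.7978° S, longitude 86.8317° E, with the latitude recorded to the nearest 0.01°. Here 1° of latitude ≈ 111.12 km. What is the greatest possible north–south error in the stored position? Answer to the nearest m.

Rounding to 2 decimal places leaves the latitude within ±0.005° of the true value.
North–south distance: 0.005° × 111120 m/° = 555.6 m.

556 m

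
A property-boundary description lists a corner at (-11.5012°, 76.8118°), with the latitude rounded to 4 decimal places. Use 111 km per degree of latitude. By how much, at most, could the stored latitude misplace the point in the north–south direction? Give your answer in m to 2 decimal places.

5.55 m

Rounding to 4 decimal places leaves the latitude within ±5e-05° of the true value.
So the N–S error is at most 5e-05 × 111000 = 5.55 m.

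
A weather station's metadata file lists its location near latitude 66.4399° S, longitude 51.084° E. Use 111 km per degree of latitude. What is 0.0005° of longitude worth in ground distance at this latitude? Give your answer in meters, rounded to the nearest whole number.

22 meters

At 66.4399° a degree of longitude is 111000 × cos 66.4399° ≈ 44367.9 m, so 0.0005° corresponds to 22.1839 m.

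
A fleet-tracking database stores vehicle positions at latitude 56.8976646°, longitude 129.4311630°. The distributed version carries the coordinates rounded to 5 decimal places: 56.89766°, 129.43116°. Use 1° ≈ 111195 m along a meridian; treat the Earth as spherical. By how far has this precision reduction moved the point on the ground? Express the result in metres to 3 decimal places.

The latitude changed by +0.0000046° and the longitude by +0.0000030°.
North–south shift: 0.0000046 × 111195 = 0.511497 m.
E–W at 56.8977°: 0.0000030° × 111195 × cos 56.8977° = 0.0000030 × 111195 × 0.5461 ≈ 0.182183 m.
Combined displacement = (0.511497² + 0.182183²)^½ ≈ 0.542973 m.

0.543 metres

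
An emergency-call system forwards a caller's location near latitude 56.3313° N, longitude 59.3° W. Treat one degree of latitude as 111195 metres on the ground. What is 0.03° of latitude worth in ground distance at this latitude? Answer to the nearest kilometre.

3 kilometres

0.03° × 111195 m/° = 3335.85 m.
That is 3335.85 m = 3.3358 km.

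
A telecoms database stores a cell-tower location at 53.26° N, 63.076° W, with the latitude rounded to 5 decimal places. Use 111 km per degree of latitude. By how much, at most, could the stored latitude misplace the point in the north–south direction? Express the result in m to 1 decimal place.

Rounding to 5 decimal places leaves the latitude within ±5e-06° of the true value.
Along the meridian that is 5e-06° × 111000 m/° = 0.555 m.

0.6 m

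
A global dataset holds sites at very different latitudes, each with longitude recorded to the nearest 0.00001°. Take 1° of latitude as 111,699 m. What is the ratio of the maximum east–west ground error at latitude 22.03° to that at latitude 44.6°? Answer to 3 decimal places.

1.302

Rounding to 5 decimal places leaves the longitude within ±5e-06° of the true value.
At 22.03°: 5e-06° × 111699 × cos 22.03° = 5e-06 × 111699 × 0.9270 ≈ 0.51772 m.
Error at 44.6° = 5e-06° × 111699 × cos 44.6° ≈ 0.5585 × 0.7120 = 0.39766 m.
Ratio: 0.51772 / 0.39766 = cos 22.03° / cos 44.6° ≈ 1.3019.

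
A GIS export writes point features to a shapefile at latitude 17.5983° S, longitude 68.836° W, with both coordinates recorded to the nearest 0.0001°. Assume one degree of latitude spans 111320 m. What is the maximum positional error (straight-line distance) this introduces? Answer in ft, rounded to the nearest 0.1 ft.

25.2 ft

Rounding to 4 decimal places leaves each coordinate within ±5e-05° of the true value.
N–S: 5e-05° × 111320 m/° = 5.566 m.
East–west component at 17.5983°: 5e-05° × 111320 × cos 17.5983° ≈ 5e-05 × 106110 ≈ 5.30551 m.
Worst case both components are at the extreme and orthogonal: √(5.566² + 5.30551²) ≈ 7.68952 m.
Converting: 7.68952 m × 3.2808 ft/m ≈ 25.228 ft.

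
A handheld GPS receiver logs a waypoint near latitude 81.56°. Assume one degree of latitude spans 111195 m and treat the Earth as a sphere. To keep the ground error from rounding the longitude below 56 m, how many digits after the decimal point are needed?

At 81.56° one degree of longitude covers 111195 × cos 81.56° ≈ 111195 × 0.1468 ≈ 16320.5 m.
Rounding to N decimal places gives at most 0.5 × 10⁻ᴺ degrees of error, i.e. 0.5 × 10⁻ᴺ × 16320.5 m.
Need 0.5 × 16320.5 × 10⁻ᴺ ≤ 56 → 10⁻ᴺ ≤ 6.863e-03, so N ≥ 2.16.
At 2 places the error can reach 81.6 m, but 3 places keeps it to 8.16 m.

3 decimal places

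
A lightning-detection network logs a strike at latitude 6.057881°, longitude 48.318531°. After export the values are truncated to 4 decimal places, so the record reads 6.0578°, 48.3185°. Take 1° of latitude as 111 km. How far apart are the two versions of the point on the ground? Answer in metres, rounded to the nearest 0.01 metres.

9.62 metres

The latitude changed by +0.000081° and the longitude by +0.000031°.
North–south shift: 0.000081 × 111000 = 8.991 m.
E–W at 6.0578°: 0.000031° × 111000 × cos 6.0578° = 0.000031 × 111000 × 0.9944 ≈ 3.42179 m.
Hypotenuse of the two orthogonal shifts: √(8.991² + 3.42179²) = 9.62012 m.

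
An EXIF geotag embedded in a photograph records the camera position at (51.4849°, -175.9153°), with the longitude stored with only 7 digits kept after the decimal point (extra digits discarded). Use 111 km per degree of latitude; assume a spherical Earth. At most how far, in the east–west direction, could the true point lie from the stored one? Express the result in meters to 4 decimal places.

Truncating at 7 decimal places can drop up to a full unit in the last place, so the longitude may be off by as much as 1e-07°.
Parallels shrink by cos φ, so at 51.4849° a degree of longitude is 111000 × 0.6227 ≈ 69122 m.
East–west error: 1e-07° × 69122 m/° ≈ 0.0069122 m.

0.0069 meters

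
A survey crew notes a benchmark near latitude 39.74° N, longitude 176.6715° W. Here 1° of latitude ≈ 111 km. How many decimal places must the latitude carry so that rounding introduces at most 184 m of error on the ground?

3 decimal places

One degree of latitude covers 111000 m.
Rounding to N decimal places gives at most 0.5 × 10⁻ᴺ degrees of error, i.e. 0.5 × 10⁻ᴺ × 111000 m.
Setting 55500 × 10⁻ᴺ ≤ 184 gives 10ᴺ ≥ 301.6, i.e. N ≥ 2.48.
At 2 places the error can reach 555 m, but 3 places keeps it to 55.5 m.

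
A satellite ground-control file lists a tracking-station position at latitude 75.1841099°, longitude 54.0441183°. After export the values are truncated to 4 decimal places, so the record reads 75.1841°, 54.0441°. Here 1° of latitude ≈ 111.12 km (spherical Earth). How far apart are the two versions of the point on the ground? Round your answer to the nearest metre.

Δlat = 75.1841099 − 75.1841 = +0.0000099°; Δlon = 54.0441183 − 54.0441 = +0.0000183°.
North–south shift: 0.0000099 × 111120 = 1.10009 m.
East–west at this latitude: 0.0000183° × 111120 × cos 75.1841° ≈ 0.0000183 × 28414.9 = 0.519993 m.
Hypotenuse of the two orthogonal shifts: √(1.10009² + 0.519993²) = 1.21679 m.

1 metres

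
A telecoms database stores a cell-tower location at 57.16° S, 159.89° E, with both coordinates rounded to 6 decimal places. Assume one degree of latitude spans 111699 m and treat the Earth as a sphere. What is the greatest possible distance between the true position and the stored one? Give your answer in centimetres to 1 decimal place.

Rounding to 6 decimal places leaves each coordinate within ±5e-07° of the true value.
Latitude error → 5e-07 × 111699 = 0.0558495 m along the meridian.
Longitude error → 5e-07 × 111699 × cos 57.16° = 5e-07 × 111699 × 0.5423 ≈ 0.0302869 m.
Combining orthogonally: (0.0558495² + 0.0302869²)^½ ≈ 0.0635332 m.
That is 0.0635332 m = 6.3533 cm.

6.4 centimetres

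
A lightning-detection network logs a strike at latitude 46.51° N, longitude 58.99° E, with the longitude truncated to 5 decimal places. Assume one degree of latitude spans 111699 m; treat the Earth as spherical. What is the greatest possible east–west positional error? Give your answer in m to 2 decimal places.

0.77 m

Truncating at 5 decimal places can drop up to a full unit in the last place, so the longitude may be off by as much as 1e-05°.
At latitude 46.51° a degree of longitude spans 111699 m × cos 46.51° = 111699 × 0.6882 ≈ 76874.4 m.
Maximum E–W displacement: 1e-05 × 76874.4 = 0.768744 m.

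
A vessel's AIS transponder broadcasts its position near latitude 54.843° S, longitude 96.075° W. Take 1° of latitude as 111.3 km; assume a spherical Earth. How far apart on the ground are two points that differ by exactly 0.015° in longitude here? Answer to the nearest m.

0.015° of longitude at 54.843° is 0.015 × 111300 × cos 54.843° ≈ 0.015 × 64088.6 = 961.33 m.

961 m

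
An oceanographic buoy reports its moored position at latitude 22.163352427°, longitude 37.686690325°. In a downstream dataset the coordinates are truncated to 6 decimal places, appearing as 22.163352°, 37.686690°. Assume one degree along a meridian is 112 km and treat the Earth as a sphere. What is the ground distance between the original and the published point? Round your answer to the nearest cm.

6 cm

Δlat = 22.163352427 − 22.163352 = +0.000000427°; Δlon = 37.686690325 − 37.686690 = +0.000000325°.
North–south shift: 0.000000427 × 112000 = 0.047824 m.
East–west at this latitude: 0.000000325° × 112000 × cos 22.1634° ≈ 0.000000325 × 103725 = 0.0337105 m.
Distance: √(0.047824² + 0.0337105²) ≈ 0.058511 m.
That is 0.058511 m = 5.8511 cm.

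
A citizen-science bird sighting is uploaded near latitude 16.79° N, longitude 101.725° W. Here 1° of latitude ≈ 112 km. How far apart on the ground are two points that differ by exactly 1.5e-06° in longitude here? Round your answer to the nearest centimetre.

16 centimetres

1.5e-06° of longitude at 16.79° is 1.5e-06 × 112000 × cos 16.79° ≈ 1.5e-06 × 107225 = 0.160838 m.
That is 0.160838 m = 16.084 cm.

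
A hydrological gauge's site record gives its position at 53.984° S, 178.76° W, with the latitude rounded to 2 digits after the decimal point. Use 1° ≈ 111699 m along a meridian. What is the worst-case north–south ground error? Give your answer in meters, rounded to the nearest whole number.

558 meters

Rounding to 2 decimal places leaves the latitude within ±0.005° of the true value.
North–south distance: 0.005° × 111699 m/° = 558.495 m.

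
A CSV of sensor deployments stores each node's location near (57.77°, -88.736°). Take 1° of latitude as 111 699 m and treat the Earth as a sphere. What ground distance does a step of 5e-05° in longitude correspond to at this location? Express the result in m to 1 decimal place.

3.0 m

5e-05° of longitude at 57.77° is 5e-05 × 111699 × cos 57.77° ≈ 5e-05 × 59571.2 = 2.97856 m.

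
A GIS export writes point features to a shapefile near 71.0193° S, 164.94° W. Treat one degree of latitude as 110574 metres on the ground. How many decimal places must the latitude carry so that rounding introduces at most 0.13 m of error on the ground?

One degree of latitude covers 110574 m.
N decimal places → at most half a unit in the last place, 0.5 × 10⁻ᴺ° = 110574/2 × 10⁻ᴺ m.
Need 0.5 × 110574 × 10⁻ᴺ ≤ 0.13 → 10⁻ᴺ ≤ 2.351e-06, so N ≥ 5.63.
At 5 places the error can reach 0.553 m, but 6 places keeps it to 0.0553 m.

6 decimal places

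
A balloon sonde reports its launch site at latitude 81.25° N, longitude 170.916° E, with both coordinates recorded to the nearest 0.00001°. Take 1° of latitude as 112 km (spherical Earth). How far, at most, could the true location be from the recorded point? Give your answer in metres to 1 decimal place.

Rounding to 5 decimal places leaves each coordinate within ±5e-06° of the true value.
N–S: 5e-06° × 112000 m/° = 0.56 m.
Longitude error → 5e-06 × 112000 × cos 81.25° = 5e-06 × 112000 × 0.1521 ≈ 0.0851891 m.
Combining orthogonally: (0.56² + 0.0851891²)^½ ≈ 0.566443 m.

0.6 metres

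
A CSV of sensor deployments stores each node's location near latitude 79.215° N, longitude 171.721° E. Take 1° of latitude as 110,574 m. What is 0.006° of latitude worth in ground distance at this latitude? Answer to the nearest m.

0.006° × 110574 m/° = 663.444 m.

663 m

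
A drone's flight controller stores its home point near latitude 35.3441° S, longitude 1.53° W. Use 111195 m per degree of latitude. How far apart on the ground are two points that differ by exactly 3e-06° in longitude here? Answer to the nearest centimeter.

27 centimeters

At 35.3441° a degree of longitude is 111195 × cos 35.3441° ≈ 90700.9 m, so 3e-06° corresponds to 0.272103 m.
That is 0.272103 m = 27.21 cm.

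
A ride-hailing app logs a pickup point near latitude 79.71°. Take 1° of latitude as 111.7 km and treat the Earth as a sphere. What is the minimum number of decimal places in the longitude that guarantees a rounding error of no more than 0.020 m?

6 decimal places

At 79.71° one degree of longitude covers 111700 × cos 79.71° ≈ 111700 × 0.1786 ≈ 19953 m.
N decimal places → at most half a unit in the last place, 0.5 × 10⁻ᴺ° = 19953/2 × 10⁻ᴺ m.
Need 0.5 × 19953 × 10⁻ᴺ ≤ 0.020 → 10⁻ᴺ ≤ 2.005e-06, so N ≥ 5.70.
So 6 decimal places suffice (0.00998 m); 5 would allow up to 0.0998 m.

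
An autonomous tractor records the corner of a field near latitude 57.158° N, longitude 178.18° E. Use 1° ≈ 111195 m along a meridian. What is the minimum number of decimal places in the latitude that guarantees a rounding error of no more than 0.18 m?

One degree of latitude covers 111195 m.
N decimal places → at most half a unit in the last place, 0.5 × 10⁻ᴺ° = 111195/2 × 10⁻ᴺ m.
Setting 55597.5 × 10⁻ᴺ ≤ 0.18 gives 10ᴺ ≥ 3.089e+05, i.e. N ≥ 5.49.
N = 5 would give 0.556 m (too coarse); N = 6 gives 0.0556 m ≤ 0.18 m.

6 decimal places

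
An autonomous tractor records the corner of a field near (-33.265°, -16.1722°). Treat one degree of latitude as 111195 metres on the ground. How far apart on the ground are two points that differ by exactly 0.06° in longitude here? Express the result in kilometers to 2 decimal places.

5.58 kilometers

0.06° of longitude at 33.265° is 0.06 × 111195 × cos 33.265° ≈ 0.06 × 92974.9 = 5578.49 m.
That is 5578.49 m = 5.5785 km.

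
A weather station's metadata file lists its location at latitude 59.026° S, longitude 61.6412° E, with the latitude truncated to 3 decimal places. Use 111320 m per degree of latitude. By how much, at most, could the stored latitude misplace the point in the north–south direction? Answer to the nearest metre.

Truncating at 3 decimal places can drop up to a full unit in the last place, so the latitude may be off by as much as 0.001°.
So the N–S error is at most 0.001 × 111320 = 111.32 m.

111 metres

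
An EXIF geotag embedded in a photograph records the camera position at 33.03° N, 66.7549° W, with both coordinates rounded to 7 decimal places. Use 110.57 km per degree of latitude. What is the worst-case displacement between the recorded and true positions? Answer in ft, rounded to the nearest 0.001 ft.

Rounding to 7 decimal places leaves each coordinate within ±5e-08° of the true value.
Latitude error → 5e-08 × 110570 = 0.0055285 m along the meridian.
E–W at 33.03°: 5e-08° × 110570 × cos 33.03° = 5e-08 × 110570 × 0.8384 ≈ 0.00463501 m.
Worst case both components are at the extreme and orthogonal: √(0.0055285² + 0.00463501²) ≈ 0.00721441 m.
In feet: 0.00721441 m ÷ 0.3048 ≈ 0.023669 ft.

0.024 ft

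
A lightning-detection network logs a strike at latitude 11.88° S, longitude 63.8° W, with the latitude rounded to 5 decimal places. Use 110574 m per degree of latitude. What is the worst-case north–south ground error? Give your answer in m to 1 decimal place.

0.6 m

Rounding to 5 decimal places leaves the latitude within ±5e-06° of the true value.
North–south distance: 5e-06° × 110574 m/° = 0.55287 m.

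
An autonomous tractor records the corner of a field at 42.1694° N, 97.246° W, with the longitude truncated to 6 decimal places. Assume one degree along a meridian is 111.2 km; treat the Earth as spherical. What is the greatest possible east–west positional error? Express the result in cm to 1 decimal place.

Truncating at 6 decimal places can drop up to a full unit in the last place, so the longitude may be off by as much as 1e-06°.
Parallels shrink by cos φ, so at 42.1694° a degree of longitude is 111200 × 0.7412 ≈ 82417.4 m.
So at most 1e-06° × 82417.4 ≈ 0.0824174 m east–west.
That is 0.0824174 m = 8.2417 cm.

8.2 cm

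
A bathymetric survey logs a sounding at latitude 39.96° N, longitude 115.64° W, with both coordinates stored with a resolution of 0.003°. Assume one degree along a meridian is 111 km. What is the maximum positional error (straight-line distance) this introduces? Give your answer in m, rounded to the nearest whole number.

With a 0.003° grid the true value lies within half a step, ±0.003°/2 = ±0.0015°, of the stored one.
Latitude error → 0.0015 × 111000 = 166.5 m along the meridian.
Longitude error → 0.0015 × 111000 × cos 39.96° = 0.0015 × 111000 × 0.7665 ≈ 127.621 m.
The two errors are perpendicular, so the maximum displacement is √(166.5² + 127.621²) ≈ 209.784 m.

210 m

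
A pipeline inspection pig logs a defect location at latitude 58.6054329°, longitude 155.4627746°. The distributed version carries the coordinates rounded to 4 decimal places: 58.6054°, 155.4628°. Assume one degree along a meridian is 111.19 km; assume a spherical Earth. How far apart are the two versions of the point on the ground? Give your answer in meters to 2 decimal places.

3.94 meters

The latitude changed by +0.0000329° and the longitude by -0.0000254°.
North–south shift: 0.0000329 × 111190 = 3.65815 m.
East–west at this latitude: -0.0000254° × 111190 × cos 58.6054° ≈ -0.0000254 × 57922.1 = -1.47122 m.
Distance: √(3.65815² + 1.47122²) ≈ 3.94291 m.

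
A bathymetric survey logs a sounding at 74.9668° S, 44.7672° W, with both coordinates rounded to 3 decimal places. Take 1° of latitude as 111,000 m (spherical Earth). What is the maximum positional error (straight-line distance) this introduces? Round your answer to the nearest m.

Rounding to 3 decimal places leaves each coordinate within ±0.0005° of the true value.
North–south component: 0.0005° × 111000 = 55.5 m.
Longitude error → 0.0005 × 111000 × cos 74.9668° = 0.0005 × 111000 × 0.2594 ≈ 14.3955 m.
The two errors are perpendicular, so the maximum displacement is √(55.5² + 14.3955²) ≈ 57.3366 m.

57 m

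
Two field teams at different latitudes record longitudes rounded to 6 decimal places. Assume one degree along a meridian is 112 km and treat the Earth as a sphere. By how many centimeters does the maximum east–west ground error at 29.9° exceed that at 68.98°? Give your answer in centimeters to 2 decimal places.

2.85 centimeters

Rounding to 6 decimal places leaves the longitude within ±5e-07° of the true value.
Error at 29.9° = 5e-07° × 112000 × cos 29.9° ≈ 0.056 × 0.8669 = 0.048546 m.
Error at 68.98° = 5e-07° × 112000 × cos 68.98° ≈ 0.056 × 0.3587 = 0.020087 m.
Difference: 0.048546 − 0.020087 = 0.028459 m.
That is 0.0284594 m = 2.8459 cm.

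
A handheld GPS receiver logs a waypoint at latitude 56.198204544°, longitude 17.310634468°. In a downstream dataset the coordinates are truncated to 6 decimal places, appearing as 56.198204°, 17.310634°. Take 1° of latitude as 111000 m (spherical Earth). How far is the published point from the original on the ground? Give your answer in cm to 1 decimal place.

The latitude changed by +0.000000544° and the longitude by +0.000000468°.
N–S: 0.000000544° × 111000 m/° = 0.060384 m.
East–west at this latitude: 0.000000468° × 111000 × cos 56.1982° ≈ 0.000000468 × 61751.7 = 0.0288998 m.
Distance: √(0.060384² + 0.0288998²) ≈ 0.0669435 m.
That is 0.0669435 m = 6.6943 cm.

6.7 cm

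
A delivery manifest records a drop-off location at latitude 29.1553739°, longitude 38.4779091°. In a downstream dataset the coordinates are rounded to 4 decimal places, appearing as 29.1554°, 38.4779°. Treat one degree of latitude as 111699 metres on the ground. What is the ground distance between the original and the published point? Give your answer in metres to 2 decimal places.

3.05 metres

Δlat = 29.1553739 − 29.1554 = -0.0000261°; Δlon = 38.4779091 − 38.4779 = +0.0000091°.
North–south shift: -0.0000261 × 111699 = -2.91534 m.
East–west at this latitude: 0.0000091° × 111699 × cos 29.1554° ≈ 0.0000091 × 97546.9 = 0.887677 m.
Combined displacement = (2.91534² + 0.887677²)^½ ≈ 3.04749 m.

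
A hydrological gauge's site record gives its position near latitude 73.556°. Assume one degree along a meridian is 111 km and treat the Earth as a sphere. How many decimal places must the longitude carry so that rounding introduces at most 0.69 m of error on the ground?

At 73.556° one degree of longitude covers 111000 × cos 73.556° ≈ 111000 × 0.2831 ≈ 31421.7 m.
N decimal places → at most half a unit in the last place, 0.5 × 10⁻ᴺ° = 31421.7/2 × 10⁻ᴺ m.
Need 0.5 × 31421.7 × 10⁻ᴺ ≤ 0.69 → 10⁻ᴺ ≤ 4.392e-05, so N ≥ 4.36.
So 5 decimal places suffice (0.157 m); 4 would allow up to 1.57 m.

5 decimal places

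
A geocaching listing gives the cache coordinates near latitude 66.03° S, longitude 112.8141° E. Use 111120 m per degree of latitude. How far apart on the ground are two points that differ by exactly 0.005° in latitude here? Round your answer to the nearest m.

556 m

Along a meridian 0.005° is 0.005 × 111120 = 555.6 m.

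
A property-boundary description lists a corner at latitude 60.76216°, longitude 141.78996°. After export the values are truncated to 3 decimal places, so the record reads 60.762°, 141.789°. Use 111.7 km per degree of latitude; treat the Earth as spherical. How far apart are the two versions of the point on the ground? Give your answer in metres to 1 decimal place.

55.3 metres

The latitude changed by +0.00016° and the longitude by +0.00096°.
North–south shift: 0.00016 × 111700 = 17.872 m.
E–W at 60.762°: 0.00096° × 111700 × cos 60.762° = 0.00096 × 111700 × 0.4884 ≈ 52.3762 m.
Distance: √(17.872² + 52.3762²) ≈ 55.3415 m.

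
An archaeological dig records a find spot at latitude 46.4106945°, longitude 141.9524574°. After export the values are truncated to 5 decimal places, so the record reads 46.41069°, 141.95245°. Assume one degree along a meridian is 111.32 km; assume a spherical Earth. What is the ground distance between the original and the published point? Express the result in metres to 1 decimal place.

0.8 metres

The latitude changed by +0.0000045° and the longitude by +0.0000074°.
North–south shift: 0.0000045 × 111320 = 0.50094 m.
East–west at this latitude: 0.0000074° × 111320 × cos 46.4107° ≈ 0.0000074 × 76753.4 = 0.567975 m.
Combined displacement = (0.50094² + 0.567975²)^½ ≈ 0.757322 m.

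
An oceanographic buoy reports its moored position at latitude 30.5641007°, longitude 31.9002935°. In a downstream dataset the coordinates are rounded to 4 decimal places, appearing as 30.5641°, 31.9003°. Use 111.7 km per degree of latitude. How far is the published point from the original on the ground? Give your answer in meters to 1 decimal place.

0.6 meters

Δlat = 30.5641007 − 30.5641 = +0.0000007°; Δlon = 31.9002935 − 31.9003 = -0.0000065°.
North–south shift: 0.0000007 × 111700 = 0.07819 m.
E–W at 30.5641°: -0.0000065° × 111700 × cos 30.5641° = -0.0000065 × 111700 × 0.8611 ≈ -0.625173 m.
Hypotenuse of the two orthogonal shifts: √(0.07819² + 0.625173²) = 0.630044 m.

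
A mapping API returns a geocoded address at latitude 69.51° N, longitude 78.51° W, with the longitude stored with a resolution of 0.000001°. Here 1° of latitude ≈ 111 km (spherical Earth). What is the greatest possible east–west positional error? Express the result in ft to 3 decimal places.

With a 0.000001° grid the true value lies within half a step, ±0.000001°/2 = ±5e-07°, of the stored one.
One degree of longitude at 69.51° is 111000 × cos 69.51° ≈ 111000 × 0.3500 = 38854.9 m.
So at most 5e-07° × 38854.9 ≈ 0.0194274 m east–west.
In feet: 0.0194274 m ÷ 0.3048 ≈ 0.063738 ft.

0.064 ft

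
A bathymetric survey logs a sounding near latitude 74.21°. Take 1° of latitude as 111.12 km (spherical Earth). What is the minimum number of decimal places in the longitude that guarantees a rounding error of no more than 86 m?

3

At 74.21° one degree of longitude covers 111120 × cos 74.21° ≈ 111120 × 0.2721 ≈ 30237.1 m.
With N decimal places the half-ulp bound is 0.5·10⁻ᴺ°, or 0.5·10⁻ᴺ × 30237.1 m on the ground.
Need 0.5 × 30237.1 × 10⁻ᴺ ≤ 86 → 10⁻ᴺ ≤ 5.688e-03, so N ≥ 2.25.
At 2 places the error can reach 151 m, but 3 places keeps it to 15.1 m.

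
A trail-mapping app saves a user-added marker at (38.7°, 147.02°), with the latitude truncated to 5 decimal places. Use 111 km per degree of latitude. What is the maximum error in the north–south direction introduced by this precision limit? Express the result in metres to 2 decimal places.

Truncating at 5 decimal places can drop up to a full unit in the last place, so the latitude may be off by as much as 1e-05°.
So the N–S error is at most 1e-05 × 111000 = 1.11 m.

1.11 metres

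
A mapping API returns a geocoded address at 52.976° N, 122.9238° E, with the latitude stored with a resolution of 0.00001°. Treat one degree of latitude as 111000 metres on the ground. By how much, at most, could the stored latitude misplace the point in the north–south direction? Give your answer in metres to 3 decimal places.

With a 0.00001° grid the true value lies within half a step, ±0.00001°/2 = ±5e-06°, of the stored one.
North–south distance: 5e-06° × 111000 m/° = 0.555 m.

0.555 metres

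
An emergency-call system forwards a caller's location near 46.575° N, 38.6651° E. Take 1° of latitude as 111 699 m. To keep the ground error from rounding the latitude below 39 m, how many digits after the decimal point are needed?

One degree of latitude covers 111699 m.
With N decimal places the half-ulp bound is 0.5·10⁻ᴺ°, or 0.5·10⁻ᴺ × 111699 m on the ground.
Setting 55849.5 × 10⁻ᴺ ≤ 39 gives 10ᴺ ≥ 1432, i.e. N ≥ 3.16.
At 3 places the error can reach 55.8 m, but 4 places keeps it to 5.58 m.

4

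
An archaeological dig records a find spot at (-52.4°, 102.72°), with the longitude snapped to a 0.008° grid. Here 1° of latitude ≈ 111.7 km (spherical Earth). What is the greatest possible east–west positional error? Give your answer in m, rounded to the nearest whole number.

With a 0.008° grid the true value lies within half a step, ±0.008°/2 = ±0.004°, of the stored one.
Parallels shrink by cos φ, so at 52.4° a degree of longitude is 111700 × 0.6101 ≈ 68153.2 m.
Maximum E–W displacement: 0.004 × 68153.2 = 272.613 m.

273 m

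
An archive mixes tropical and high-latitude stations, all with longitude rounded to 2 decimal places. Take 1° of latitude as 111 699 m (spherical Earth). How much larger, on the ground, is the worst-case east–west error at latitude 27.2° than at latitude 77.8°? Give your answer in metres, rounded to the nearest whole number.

379 metres

Rounding to 2 decimal places leaves the longitude within ±0.005° of the true value.
Error at 27.2° = 0.005° × 111699 × cos 27.2° ≈ 558.5 × 0.8894 = 496.73 m.
Error at 77.8° = 0.005° × 111699 × cos 77.8° ≈ 558.5 × 0.2113 = 118.02 m.
Difference: 496.73 − 118.02 = 378.71 m.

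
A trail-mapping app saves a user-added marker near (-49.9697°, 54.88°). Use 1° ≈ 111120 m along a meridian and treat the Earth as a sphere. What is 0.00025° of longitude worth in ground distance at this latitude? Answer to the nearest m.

0.00025° of longitude at 49.9697° is 0.00025 × 111120 × cos 49.9697° ≈ 0.00025 × 71471.6 = 17.8679 m.

18 m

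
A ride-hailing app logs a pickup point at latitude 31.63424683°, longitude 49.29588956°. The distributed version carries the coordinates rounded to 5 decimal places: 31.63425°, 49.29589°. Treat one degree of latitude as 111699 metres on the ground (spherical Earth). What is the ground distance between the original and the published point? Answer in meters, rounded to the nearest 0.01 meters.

The latitude changed by -0.00000317° and the longitude by -0.00000044°.
North–south shift: -0.00000317 × 111699 = -0.354086 m.
E–W at 31.6343°: -0.00000044° × 111699 × cos 31.6343° = -0.00000044 × 111699 × 0.8514 ≈ -0.0418449 m.
Combined displacement = (0.354086² + 0.0418449²)^½ ≈ 0.35655 m.

0.36 meters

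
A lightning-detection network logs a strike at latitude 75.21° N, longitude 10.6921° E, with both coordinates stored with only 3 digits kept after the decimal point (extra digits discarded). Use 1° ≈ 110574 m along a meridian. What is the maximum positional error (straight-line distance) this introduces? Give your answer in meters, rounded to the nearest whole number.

114 meters

Truncating at 3 decimal places can drop up to a full unit in the last place, so each coordinate may be off by as much as 0.001°.
N–S: 0.001° × 110574 m/° = 110.574 m.
Longitude error → 0.001 × 110574 × cos 75.21° = 0.001 × 110574 × 0.2553 ≈ 28.227 m.
The two errors are perpendicular, so the maximum displacement is √(110.574² + 28.227²) ≈ 114.12 m.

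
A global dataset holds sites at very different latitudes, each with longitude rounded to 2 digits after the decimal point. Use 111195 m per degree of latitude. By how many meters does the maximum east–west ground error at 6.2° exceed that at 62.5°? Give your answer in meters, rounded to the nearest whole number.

296 meters

Rounding to 2 decimal places leaves the longitude within ±0.005° of the true value.
Error at 6.2° = 0.005° × 111195 × cos 6.2° ≈ 555.98 × 0.9942 = 552.72 m.
At 62.5°: 0.005° × 111195 × cos 62.5° = 0.005 × 111195 × 0.4617 ≈ 256.72 m.
Difference: 552.72 − 256.72 = 296 m.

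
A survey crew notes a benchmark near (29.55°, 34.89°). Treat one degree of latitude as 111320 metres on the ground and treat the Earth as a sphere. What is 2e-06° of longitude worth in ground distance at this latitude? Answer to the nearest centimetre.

19 centimetres

One degree of longitude here spans 111320 × cos 29.55° = 111320 × 0.8699 ≈ 96840.1 m; 2e-06° of that is 0.19368 m.
That is 0.19368 m = 19.368 cm.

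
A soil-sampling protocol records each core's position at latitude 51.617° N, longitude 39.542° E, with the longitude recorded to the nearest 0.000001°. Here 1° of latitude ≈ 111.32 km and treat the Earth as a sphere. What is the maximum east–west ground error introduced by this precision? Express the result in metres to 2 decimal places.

Rounding to 6 decimal places leaves the longitude within ±5e-07° of the true value.
Parallels shrink by cos φ, so at 51.617° a degree of longitude is 111320 × 0.6209 ≈ 69120.3 m.
So at most 5e-07° × 69120.3 ≈ 0.0345601 m east–west.

0.03 metres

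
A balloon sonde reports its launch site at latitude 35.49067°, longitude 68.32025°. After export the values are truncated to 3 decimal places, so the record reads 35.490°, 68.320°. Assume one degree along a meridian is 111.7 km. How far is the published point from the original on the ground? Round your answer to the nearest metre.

Δlat = 35.49067 − 35.490 = +0.00067°; Δlon = 68.32025 − 68.320 = +0.00025°.
North–south shift: 0.00067 × 111700 = 74.839 m.
East–west at this latitude: 0.00025° × 111700 × cos 35.49° ≈ 0.00025 × 90948 = 22.737 m.
Distance: √(74.839² + 22.737²) ≈ 78.2167 m.

78 metres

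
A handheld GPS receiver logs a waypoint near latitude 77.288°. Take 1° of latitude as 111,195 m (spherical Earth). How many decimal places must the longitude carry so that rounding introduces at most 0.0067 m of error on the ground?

7

At 77.288° one degree of longitude covers 111195 × cos 77.288° ≈ 111195 × 0.2201 ≈ 24468.5 m.
With N decimal places the half-ulp bound is 0.5·10⁻ᴺ°, or 0.5·10⁻ᴺ × 24468.5 m on the ground.
Setting 12234.3 × 10⁻ᴺ ≤ 0.0067 gives 10ᴺ ≥ 1.826e+06, i.e. N ≥ 6.26.
So 7 decimal places suffice (0.00122 m); 6 would allow up to 0.0122 m.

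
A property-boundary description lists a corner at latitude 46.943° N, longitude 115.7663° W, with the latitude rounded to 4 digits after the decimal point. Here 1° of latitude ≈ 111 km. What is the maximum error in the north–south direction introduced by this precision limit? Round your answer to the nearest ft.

18 ft

Rounding to 4 decimal places leaves the latitude within ±5e-05° of the true value.
North–south distance: 5e-05° × 111000 m/° = 5.55 m.
In feet: 5.55 m ÷ 0.3048 ≈ 18.209 ft.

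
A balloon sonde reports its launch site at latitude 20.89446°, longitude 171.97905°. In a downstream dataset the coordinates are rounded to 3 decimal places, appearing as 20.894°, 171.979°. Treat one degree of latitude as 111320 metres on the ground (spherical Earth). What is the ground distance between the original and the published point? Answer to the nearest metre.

51 metres

Δlat = 20.89446 − 20.894 = +0.00046°; Δlon = 171.97905 − 171.979 = +0.00005°.
North–south shift: 0.00046 × 111320 = 51.2072 m.
East–west at this latitude: 0.00005° × 111320 × cos 20.894° ≈ 0.00005 × 104000 = 5.19999 m.
Combined displacement = (51.2072² + 5.19999²)^½ ≈ 51.4705 m.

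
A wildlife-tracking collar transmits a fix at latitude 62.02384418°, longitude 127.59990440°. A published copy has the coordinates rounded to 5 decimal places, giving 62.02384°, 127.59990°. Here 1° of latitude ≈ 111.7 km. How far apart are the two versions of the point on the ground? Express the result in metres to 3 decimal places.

0.521 metres

Δlat = 62.02384418 − 62.02384 = +0.00000418°; Δlon = 127.59990440 − 127.59990 = +0.00000440°.
North–south shift: 0.00000418 × 111700 = 0.466906 m.
East–west at this latitude: 0.00000440° × 111700 × cos 62.0238° ≈ 0.00000440 × 52398.9 = 0.230555 m.
Combined displacement = (0.466906² + 0.230555²)^½ ≈ 0.520727 m.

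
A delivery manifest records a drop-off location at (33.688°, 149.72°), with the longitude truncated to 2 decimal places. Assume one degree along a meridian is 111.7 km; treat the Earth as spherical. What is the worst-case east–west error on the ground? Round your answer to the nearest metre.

929 metres

Truncating at 2 decimal places can drop up to a full unit in the last place, so the longitude may be off by as much as 0.01°.
One degree of longitude at 33.688° is 111700 × cos 33.688° ≈ 111700 × 0.8321 = 92942.3 m.
East–west error: 0.01° × 92942.3 m/° ≈ 929.423 m.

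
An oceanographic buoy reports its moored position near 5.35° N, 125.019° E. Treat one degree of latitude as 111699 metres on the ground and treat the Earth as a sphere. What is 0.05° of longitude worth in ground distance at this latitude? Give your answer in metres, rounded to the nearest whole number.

5561 metres

0.05° of longitude at 5.35° is 0.05 × 111699 × cos 5.35° ≈ 0.05 × 111212 = 5560.62 m.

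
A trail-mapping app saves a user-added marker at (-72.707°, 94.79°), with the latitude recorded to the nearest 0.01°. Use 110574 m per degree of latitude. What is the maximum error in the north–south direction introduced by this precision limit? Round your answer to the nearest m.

Rounding to 2 decimal places leaves the latitude within ±0.005° of the true value.
So the N–S error is at most 0.005 × 110574 = 552.87 m.

553 m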